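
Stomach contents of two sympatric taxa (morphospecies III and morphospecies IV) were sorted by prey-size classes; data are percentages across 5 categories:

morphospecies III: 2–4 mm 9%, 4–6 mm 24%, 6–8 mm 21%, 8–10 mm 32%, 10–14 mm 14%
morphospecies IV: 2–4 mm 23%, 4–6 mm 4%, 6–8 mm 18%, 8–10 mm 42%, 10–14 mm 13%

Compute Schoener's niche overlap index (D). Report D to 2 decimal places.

Convert percentages to proportions (divide by 100).
Σ|p₁ᵢ − p₂ᵢ| = 0.14 + 0.20 + 0.03 + 0.10 + 0.01 = 0.48
D = 1 − ½ × 0.48 = 1 − 0.240 = 0.7600

0.76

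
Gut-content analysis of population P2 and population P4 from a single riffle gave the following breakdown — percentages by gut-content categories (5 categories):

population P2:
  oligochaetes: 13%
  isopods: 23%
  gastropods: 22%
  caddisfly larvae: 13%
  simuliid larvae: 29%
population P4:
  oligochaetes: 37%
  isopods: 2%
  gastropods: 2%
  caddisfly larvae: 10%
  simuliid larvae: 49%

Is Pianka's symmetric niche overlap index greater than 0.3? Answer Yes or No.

Convert percentages to proportions (divide by 100).
Σ p₁ᵢp₂ᵢ = 0.0481 + 0.0046 + 0.0044 + 0.0130 + 0.1421 = 0.2122
Σp_1ᵢ² = 0.13² + 0.23² + 0.22² + 0.13² + 0.29² = 0.0169 + 0.0529 + 0.0484 + 0.0169 + 0.0841 = 0.2192
Σp_2ᵢ² = 0.37² + 0.02² + 0.02² + 0.10² + 0.49² = 0.1369 + 0.0004 + 0.0004 + 0.0100 + 0.2401 = 0.3878
O = 0.2122 / √(0.2192 × 0.3878) = 0.2122 / 0.29156 = 0.7278
O = 0.7278 > 0.3 → Yes.

Yes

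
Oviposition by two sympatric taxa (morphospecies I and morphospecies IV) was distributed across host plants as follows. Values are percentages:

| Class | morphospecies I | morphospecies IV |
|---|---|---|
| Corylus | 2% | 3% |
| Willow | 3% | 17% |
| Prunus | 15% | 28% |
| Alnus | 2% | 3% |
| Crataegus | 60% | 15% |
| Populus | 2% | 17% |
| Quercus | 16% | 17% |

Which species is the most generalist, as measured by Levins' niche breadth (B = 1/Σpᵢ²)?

morphospecies IV

Convert percentages to proportions (divide by 100).
Σp_Iᵢ² = 0.02² + 0.03² + 0.15² + 0.02² + 0.60² + 0.02² + 0.16² = 0.0004 + 0.0009 + 0.0225 + 0.0004 + 0.3600 + 0.0004 + 0.0256 = 0.4102
B_I = 1 / 0.4102 = 2.4378
Σp_IVᵢ² = 0.03² + 0.17² + 0.28² + 0.03² + 0.15² + 0.17² + 0.17² = 0.0009 + 0.0289 + 0.0784 + 0.0009 + 0.0225 + 0.0289 + 0.0289 = 0.1894
B_IV = 1 / 0.1894 = 5.2798
Highest B → broadest niche (most generalist): morphospecies IV (B = 5.28).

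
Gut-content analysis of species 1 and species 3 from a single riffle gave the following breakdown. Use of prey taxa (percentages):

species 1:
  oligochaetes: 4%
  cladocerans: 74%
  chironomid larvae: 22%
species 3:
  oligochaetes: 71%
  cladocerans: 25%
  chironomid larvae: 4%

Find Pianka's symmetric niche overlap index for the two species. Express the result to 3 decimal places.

0.381

Convert percentages to proportions (divide by 100).
Σ p₁ᵢp₂ᵢ = 0.0284 + 0.1850 + 0.0088 = 0.2222
Σp_1ᵢ² = 0.04² + 0.74² + 0.22² = 0.0016 + 0.5476 + 0.0484 = 0.5976
Σp_2ᵢ² = 0.71² + 0.25² + 0.04² = 0.5041 + 0.0625 + 0.0016 = 0.5682
O = 0.2222 / √(0.5976 × 0.5682) = 0.2222 / 0.582715 = 0.38132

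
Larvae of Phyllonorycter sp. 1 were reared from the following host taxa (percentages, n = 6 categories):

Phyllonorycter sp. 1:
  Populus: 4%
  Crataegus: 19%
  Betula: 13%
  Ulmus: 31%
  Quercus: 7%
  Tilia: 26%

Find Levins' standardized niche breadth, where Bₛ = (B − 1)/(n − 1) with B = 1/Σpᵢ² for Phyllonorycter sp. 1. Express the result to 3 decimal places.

0.696

Convert percentages to proportions (divide by 100).
Σpᵢ² = 0.04² + 0.19² + 0.13² + 0.31² + 0.07² + 0.26² = 0.0016 + 0.0361 + 0.0169 + 0.0961 + 0.0049 + 0.0676 = 0.2232
B = 1 / 0.2232 = 4.48029
Bₛ = (B − 1)/(n − 1) = (4.48029 − 1)/(6 − 1) = 3.48029/5 = 0.69606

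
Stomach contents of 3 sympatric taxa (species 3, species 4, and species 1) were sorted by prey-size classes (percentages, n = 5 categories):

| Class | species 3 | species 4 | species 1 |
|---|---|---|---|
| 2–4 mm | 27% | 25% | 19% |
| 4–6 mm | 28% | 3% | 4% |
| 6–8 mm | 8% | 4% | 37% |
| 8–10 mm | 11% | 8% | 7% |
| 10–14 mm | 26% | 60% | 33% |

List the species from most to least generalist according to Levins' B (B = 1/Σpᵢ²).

species 3 > species 1 > species 4

Convert percentages to proportions (divide by 100).
Σp_3ᵢ² = 0.27² + 0.28² + 0.08² + 0.11² + 0.26² = 0.0729 + 0.0784 + 0.0064 + 0.0121 + 0.0676 = 0.2374
B_3 = 1 / 0.2374 = 4.2123
Σp_4ᵢ² = 0.25² + 0.03² + 0.04² + 0.08² + 0.60² = 0.0625 + 0.0009 + 0.0016 + 0.0064 + 0.3600 = 0.4314
B_4 = 1 / 0.4314 = 2.3180
Σp_1ᵢ² = 0.19² + 0.04² + 0.37² + 0.07² + 0.33² = 0.0361 + 0.0016 + 0.1369 + 0.0049 + 0.1089 = 0.2884
B_1 = 1 / 0.2884 = 3.4674
Ranking by B (broadest → narrowest): species 3 (4.21) > species 1 (3.47) > species 4 (2.32)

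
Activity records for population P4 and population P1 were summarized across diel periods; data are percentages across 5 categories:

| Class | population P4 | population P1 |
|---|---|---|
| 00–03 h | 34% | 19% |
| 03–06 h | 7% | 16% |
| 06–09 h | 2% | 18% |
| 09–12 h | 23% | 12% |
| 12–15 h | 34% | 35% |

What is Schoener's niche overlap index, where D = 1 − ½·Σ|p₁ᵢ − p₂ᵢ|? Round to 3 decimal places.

0.740

Convert percentages to proportions (divide by 100).
Σ|p₁ᵢ − p₂ᵢ| = 0.15 + 0.09 + 0.16 + 0.11 + 0.01 = 0.52
D = 1 − ½ × 0.52 = 1 − 0.260 = 0.74000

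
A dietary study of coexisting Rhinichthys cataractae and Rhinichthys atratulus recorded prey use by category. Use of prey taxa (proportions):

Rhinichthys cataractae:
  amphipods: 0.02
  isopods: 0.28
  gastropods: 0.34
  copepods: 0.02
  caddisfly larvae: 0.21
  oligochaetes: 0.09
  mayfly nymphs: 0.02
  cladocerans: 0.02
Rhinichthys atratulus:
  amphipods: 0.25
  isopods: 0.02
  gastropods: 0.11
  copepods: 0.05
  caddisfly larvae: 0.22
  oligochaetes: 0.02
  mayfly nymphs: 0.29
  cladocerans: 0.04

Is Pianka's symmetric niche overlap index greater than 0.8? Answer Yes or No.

No

Σ p₁ᵢp₂ᵢ = 0.0050 + 0.0056 + 0.0374 + 0.0010 + 0.0462 + 0.0018 + 0.0058 + 0.0008 = 0.1036
Σp_1ᵢ² = 0.02² + 0.28² + 0.34² + 0.02² + 0.21² + 0.09² + 0.02² + 0.02² = 0.0004 + 0.0784 + 0.1156 + 0.0004 + 0.0441 + 0.0081 + 0.0004 + 0.0004 = 0.2478
Σp_2ᵢ² = 0.25² + 0.02² + 0.11² + 0.05² + 0.22² + 0.02² + 0.29² + 0.04² = 0.0625 + 0.0004 + 0.0121 + 0.0025 + 0.0484 + 0.0004 + 0.0841 + 0.0016 = 0.2120
O = 0.1036 / √(0.2478 × 0.2120) = 0.1036 / 0.22920 = 0.4520
O = 0.4520 < 0.8 → No.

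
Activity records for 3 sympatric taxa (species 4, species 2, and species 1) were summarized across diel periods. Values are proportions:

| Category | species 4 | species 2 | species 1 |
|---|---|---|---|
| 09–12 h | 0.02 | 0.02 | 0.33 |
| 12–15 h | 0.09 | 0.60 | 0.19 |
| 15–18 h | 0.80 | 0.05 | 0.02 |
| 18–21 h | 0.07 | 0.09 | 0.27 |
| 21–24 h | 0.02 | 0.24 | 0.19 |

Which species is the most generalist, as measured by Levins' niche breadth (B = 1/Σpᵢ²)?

Σp_4ᵢ² = 0.02² + 0.09² + 0.80² + 0.07² + 0.02² = 0.0004 + 0.0081 + 0.6400 + 0.0049 + 0.0004 = 0.6538
B_4 = 1 / 0.6538 = 1.5295
Σp_2ᵢ² = 0.02² + 0.60² + 0.05² + 0.09² + 0.24² = 0.0004 + 0.3600 + 0.0025 + 0.0081 + 0.0576 = 0.4286
B_2 = 1 / 0.4286 = 2.3332
Σp_1ᵢ² = 0.33² + 0.19² + 0.02² + 0.27² + 0.19² = 0.1089 + 0.0361 + 0.0004 + 0.0729 + 0.0361 = 0.2544
B_1 = 1 / 0.2544 = 3.9308
Highest B → broadest niche (most generalist): species 1 (B = 3.93).

species 1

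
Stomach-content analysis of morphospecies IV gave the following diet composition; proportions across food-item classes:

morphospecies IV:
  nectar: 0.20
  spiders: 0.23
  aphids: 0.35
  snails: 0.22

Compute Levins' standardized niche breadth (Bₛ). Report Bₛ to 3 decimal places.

Σpᵢ² = 0.20² + 0.23² + 0.35² + 0.22² = 0.0400 + 0.0529 + 0.1225 + 0.0484 = 0.2638
B = 1 / 0.2638 = 3.79075
Bₛ = (B − 1)/(n − 1) = (3.79075 − 1)/(4 − 1) = 2.79075/3 = 0.93025

0.930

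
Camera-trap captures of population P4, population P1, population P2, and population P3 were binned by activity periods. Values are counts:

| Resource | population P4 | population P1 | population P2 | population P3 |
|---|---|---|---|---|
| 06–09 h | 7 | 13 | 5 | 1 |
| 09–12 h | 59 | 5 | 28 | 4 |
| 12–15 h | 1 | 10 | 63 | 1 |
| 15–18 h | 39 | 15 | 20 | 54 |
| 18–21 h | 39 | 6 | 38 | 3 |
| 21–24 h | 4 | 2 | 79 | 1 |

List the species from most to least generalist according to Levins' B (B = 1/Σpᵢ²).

Proportions for population P4 (n=149): 7/149=0.0470, 59/149=0.3960, 1/149=0.0067, 39/149=0.2617, 39/149=0.2617, 4/149=0.0268
Proportions for population P1 (n=51): 13/51=0.2549, 5/51=0.0980, 10/51=0.1961, 15/51=0.2941, 6/51=0.1176, 2/51=0.0392
Proportions for population P2 (n=233): 5/233=0.0215, 28/233=0.1202, 63/233=0.2704, 20/233=0.0858, 38/233=0.1631, 79/233=0.3391
Proportions for population P3 (n=64): 1/64=0.0156, 4/64=0.0625, 1/64=0.0156, 54/64=0.8438, 3/64=0.0469, 1/64=0.0156
Σp_P4ᵢ² = 0.0470² + 0.3960² + 0.0067² + 0.2617² + 0.2617² + 0.0268² = 0.002209 + 0.156816 + 0.000045 + 0.068487 + 0.068487 + 0.000718 = 0.296762
B_P4 = 1 / 0.296762 = 3.3697
Σp_P1ᵢ² = 0.2549² + 0.0980² + 0.1961² + 0.2941² + 0.1176² + 0.0392² = 0.064974 + 0.009604 + 0.038455 + 0.086495 + 0.013830 + 0.001537 = 0.214895
B_P1 = 1 / 0.214895 = 4.6534
Σp_P2ᵢ² = 0.0215² + 0.1202² + 0.2704² + 0.0858² + 0.1631² + 0.3391² = 0.000462 + 0.014448 + 0.073116 + 0.007362 + 0.026602 + 0.114989 = 0.236979
B_P2 = 1 / 0.236979 = 4.2198
Σp_P3ᵢ² = 0.0156² + 0.0625² + 0.0156² + 0.8438² + 0.0469² + 0.0156² = 0.000243 + 0.003906 + 0.000243 + 0.711998 + 0.002200 + 0.000243 = 0.718833
B_P3 = 1 / 0.718833 = 1.3911
Ranking by B (broadest → narrowest): population P1 (4.65) > population P2 (4.22) > population P4 (3.37) > population P3 (1.39)

population P1 > population P2 > population P4 > population P3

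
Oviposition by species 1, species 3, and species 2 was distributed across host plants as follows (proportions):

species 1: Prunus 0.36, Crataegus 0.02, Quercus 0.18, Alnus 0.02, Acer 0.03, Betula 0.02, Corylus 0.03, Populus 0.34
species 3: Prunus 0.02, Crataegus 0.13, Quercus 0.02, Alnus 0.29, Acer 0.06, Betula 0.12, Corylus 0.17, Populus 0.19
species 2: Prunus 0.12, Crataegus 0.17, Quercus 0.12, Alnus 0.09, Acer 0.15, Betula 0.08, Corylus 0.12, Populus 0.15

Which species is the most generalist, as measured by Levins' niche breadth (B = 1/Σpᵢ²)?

Σp_1ᵢ² = 0.36² + 0.02² + 0.18² + 0.02² + 0.03² + 0.02² + 0.03² + 0.34² = 0.1296 + 0.0004 + 0.0324 + 0.0004 + 0.0009 + 0.0004 + 0.0009 + 0.1156 = 0.2806
B_1 = 1 / 0.2806 = 3.5638
Σp_3ᵢ² = 0.02² + 0.13² + 0.02² + 0.29² + 0.06² + 0.12² + 0.17² + 0.19² = 0.0004 + 0.0169 + 0.0004 + 0.0841 + 0.0036 + 0.0144 + 0.0289 + 0.0361 = 0.1848
B_3 = 1 / 0.1848 = 5.4113
Σp_2ᵢ² = 0.12² + 0.17² + 0.12² + 0.09² + 0.15² + 0.08² + 0.12² + 0.15² = 0.0144 + 0.0289 + 0.0144 + 0.0081 + 0.0225 + 0.0064 + 0.0144 + 0.0225 = 0.1316
B_2 = 1 / 0.1316 = 7.5988
Highest B → broadest niche (most generalist): species 2 (B = 7.60).

species 2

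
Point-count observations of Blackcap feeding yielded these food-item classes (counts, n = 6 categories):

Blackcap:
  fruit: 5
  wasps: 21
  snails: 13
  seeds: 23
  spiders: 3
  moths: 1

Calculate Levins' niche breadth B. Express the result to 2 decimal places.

Proportions for Blackcap (n=66): 5/66=0.0758, 21/66=0.3182, 13/66=0.1970, 23/66=0.3485, 3/66=0.0455, 1/66=0.0152
Σpᵢ² = 0.0758² + 0.3182² + 0.1970² + 0.3485² + 0.0455² + 0.0152² = 0.005746 + 0.101251 + 0.038809 + 0.121452 + 0.002070 + 0.000231 = 0.269559
B = 1 / 0.269559 = 3.7098

3.71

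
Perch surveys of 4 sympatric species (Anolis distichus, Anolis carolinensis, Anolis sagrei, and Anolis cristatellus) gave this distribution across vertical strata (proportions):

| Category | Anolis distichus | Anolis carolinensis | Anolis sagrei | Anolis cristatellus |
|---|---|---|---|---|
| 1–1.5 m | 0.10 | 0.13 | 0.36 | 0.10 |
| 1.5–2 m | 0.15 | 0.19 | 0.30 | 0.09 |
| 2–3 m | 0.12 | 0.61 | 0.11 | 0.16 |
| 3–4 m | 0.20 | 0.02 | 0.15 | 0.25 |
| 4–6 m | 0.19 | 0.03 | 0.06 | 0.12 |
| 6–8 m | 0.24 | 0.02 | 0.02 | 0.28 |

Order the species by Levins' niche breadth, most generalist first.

Σp_distᵢ² = 0.10² + 0.15² + 0.12² + 0.20² + 0.19² + 0.24² = 0.0100 + 0.0225 + 0.0144 + 0.0400 + 0.0361 + 0.0576 = 0.1806
B_dist = 1 / 0.1806 = 5.5371
Σp_caroᵢ² = 0.13² + 0.19² + 0.61² + 0.02² + 0.03² + 0.02² = 0.0169 + 0.0361 + 0.3721 + 0.0004 + 0.0009 + 0.0004 = 0.4268
B_caro = 1 / 0.4268 = 2.3430
Σp_sagrᵢ² = 0.36² + 0.30² + 0.11² + 0.15² + 0.06² + 0.02² = 0.1296 + 0.0900 + 0.0121 + 0.0225 + 0.0036 + 0.0004 = 0.2582
B_sagr = 1 / 0.2582 = 3.8730
Σp_crisᵢ² = 0.10² + 0.09² + 0.16² + 0.25² + 0.12² + 0.28² = 0.0100 + 0.0081 + 0.0256 + 0.0625 + 0.0144 + 0.0784 = 0.1990
B_cris = 1 / 0.1990 = 5.0251
Ranking by B (broadest → narrowest): Anolis distichus (5.54) > Anolis cristatellus (5.03) > Anolis sagrei (3.87) > Anolis carolinensis (2.34)

Anolis distichus > Anolis cristatellus > Anolis sagrei > Anolis carolinensis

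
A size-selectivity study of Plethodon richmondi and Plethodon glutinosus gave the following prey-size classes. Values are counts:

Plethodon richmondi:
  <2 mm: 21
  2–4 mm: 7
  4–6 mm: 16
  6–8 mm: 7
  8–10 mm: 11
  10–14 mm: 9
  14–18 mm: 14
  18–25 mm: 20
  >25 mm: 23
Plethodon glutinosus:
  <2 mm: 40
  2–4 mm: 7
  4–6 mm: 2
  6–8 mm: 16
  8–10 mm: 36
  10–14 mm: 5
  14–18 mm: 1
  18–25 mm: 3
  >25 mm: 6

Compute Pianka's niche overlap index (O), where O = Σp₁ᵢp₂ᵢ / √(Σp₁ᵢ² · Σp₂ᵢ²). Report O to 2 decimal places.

0.64

Proportions for Plethodon richmondi (n=128): 21/128=0.1641, 7/128=0.0547, 16/128=0.1250, 7/128=0.0547, 11/128=0.0859, 9/128=0.0703, 14/128=0.1094, 20/128=0.1563, 23/128=0.1797
Proportions for Plethodon glutinosus (n=116): 40/116=0.3448, 7/116=0.0603, 2/116=0.0172, 16/116=0.1379, 36/116=0.3103, 5/116=0.0431, 1/116=0.0086, 3/116=0.0259, 6/116=0.0517
Σ p₁ᵢp₂ᵢ = 0.056582 + 0.003298 + 0.002150 + 0.007543 + 0.026655 + 0.003030 + 0.000941 + 0.004048 + 0.009290 = 0.113537
Σp_1ᵢ² = 0.1641² + 0.0547² + 0.1250² + 0.0547² + 0.0859² + 0.0703² + 0.1094² + 0.1563² + 0.1797² = 0.026929 + 0.002992 + 0.015625 + 0.002992 + 0.007379 + 0.004942 + 0.011968 + 0.024430 + 0.032292 = 0.129549
Σp_2ᵢ² = 0.3448² + 0.0603² + 0.0172² + 0.1379² + 0.3103² + 0.0431² + 0.0086² + 0.0259² + 0.0517² = 0.118887 + 0.003636 + 0.000296 + 0.019016 + 0.096286 + 0.001858 + 0.000074 + 0.000671 + 0.002673 = 0.243397
O = 0.113537 / √(0.129549 × 0.243397) = 0.113537 / 0.1775721 = 0.6394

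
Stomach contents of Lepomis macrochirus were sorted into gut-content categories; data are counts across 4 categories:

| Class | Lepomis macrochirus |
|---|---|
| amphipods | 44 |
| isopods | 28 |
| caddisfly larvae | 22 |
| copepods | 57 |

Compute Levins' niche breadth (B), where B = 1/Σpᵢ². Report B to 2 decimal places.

3.53

Proportions for Lepomis macrochirus (n=151): 44/151=0.2914, 28/151=0.1854, 22/151=0.1457, 57/151=0.3775
Σpᵢ² = 0.2914² + 0.1854² + 0.1457² + 0.3775² = 0.084914 + 0.034373 + 0.021228 + 0.142506 = 0.283021
B = 1 / 0.283021 = 3.5333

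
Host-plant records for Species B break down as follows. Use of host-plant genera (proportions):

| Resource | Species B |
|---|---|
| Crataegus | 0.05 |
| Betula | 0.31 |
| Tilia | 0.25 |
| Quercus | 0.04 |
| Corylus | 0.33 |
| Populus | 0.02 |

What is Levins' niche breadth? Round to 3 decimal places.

3.676

Σpᵢ² = 0.05² + 0.31² + 0.25² + 0.04² + 0.33² + 0.02² = 0.0025 + 0.0961 + 0.0625 + 0.0016 + 0.1089 + 0.0004 = 0.2720
B = 1 / 0.2720 = 3.67647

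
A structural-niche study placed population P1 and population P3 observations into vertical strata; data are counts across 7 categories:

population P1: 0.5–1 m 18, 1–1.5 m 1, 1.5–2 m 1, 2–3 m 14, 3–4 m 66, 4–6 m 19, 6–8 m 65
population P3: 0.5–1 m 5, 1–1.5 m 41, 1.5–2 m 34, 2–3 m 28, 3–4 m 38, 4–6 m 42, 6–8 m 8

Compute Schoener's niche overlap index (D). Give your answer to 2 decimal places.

0.45

Proportions for population P1 (n=184): 18/184=0.0978, 1/184=0.0054, 1/184=0.0054, 14/184=0.0761, 66/184=0.3587, 19/184=0.1033, 65/184=0.3533
Proportions for population P3 (n=196): 5/196=0.0255, 41/196=0.2092, 34/196=0.1735, 28/196=0.1429, 38/196=0.1939, 42/196=0.2143, 8/196=0.0408
Σ|p₁ᵢ − p₂ᵢ| = 0.0723 + 0.2038 + 0.1681 + 0.0668 + 0.1648 + 0.1110 + 0.3125 = 1.0993
D = 1 − ½ × 1.0993 = 1 − 0.54965 = 0.45035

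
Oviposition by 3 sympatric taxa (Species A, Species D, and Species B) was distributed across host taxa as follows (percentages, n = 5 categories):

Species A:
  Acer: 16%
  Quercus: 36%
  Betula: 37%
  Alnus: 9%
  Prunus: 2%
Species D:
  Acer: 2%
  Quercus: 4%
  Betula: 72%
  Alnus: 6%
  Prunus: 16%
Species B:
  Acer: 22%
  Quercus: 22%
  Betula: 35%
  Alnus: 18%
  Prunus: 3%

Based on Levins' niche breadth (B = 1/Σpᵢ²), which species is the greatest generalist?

Species B

Convert percentages to proportions (divide by 100).
Σp_Aᵢ² = 0.16² + 0.36² + 0.37² + 0.09² + 0.02² = 0.0256 + 0.1296 + 0.1369 + 0.0081 + 0.0004 = 0.3006
B_A = 1 / 0.3006 = 3.3267
Σp_Dᵢ² = 0.02² + 0.04² + 0.72² + 0.06² + 0.16² = 0.0004 + 0.0016 + 0.5184 + 0.0036 + 0.0256 = 0.5496
B_D = 1 / 0.5496 = 1.8195
Σp_Bᵢ² = 0.22² + 0.22² + 0.35² + 0.18² + 0.03² = 0.0484 + 0.0484 + 0.1225 + 0.0324 + 0.0009 = 0.2526
B_B = 1 / 0.2526 = 3.9588
Highest B → broadest niche (most generalist): Species B (B = 3.96).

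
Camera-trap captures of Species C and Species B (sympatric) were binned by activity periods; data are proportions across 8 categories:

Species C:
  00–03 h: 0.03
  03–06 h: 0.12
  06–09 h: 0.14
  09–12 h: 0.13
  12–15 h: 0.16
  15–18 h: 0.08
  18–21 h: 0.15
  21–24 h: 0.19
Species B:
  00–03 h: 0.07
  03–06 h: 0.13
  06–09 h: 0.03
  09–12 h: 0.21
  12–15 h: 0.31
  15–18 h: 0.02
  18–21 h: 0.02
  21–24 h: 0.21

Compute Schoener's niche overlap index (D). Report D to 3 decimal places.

Σ|p₁ᵢ − p₂ᵢ| = 0.04 + 0.01 + 0.11 + 0.08 + 0.15 + 0.06 + 0.13 + 0.02 = 0.60
D = 1 − ½ × 0.60 = 1 − 0.300 = 0.70000

0.700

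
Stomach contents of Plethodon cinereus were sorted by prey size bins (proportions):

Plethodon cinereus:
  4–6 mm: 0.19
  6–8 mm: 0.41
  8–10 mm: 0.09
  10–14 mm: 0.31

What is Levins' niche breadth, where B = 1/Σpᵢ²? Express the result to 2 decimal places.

Σpᵢ² = 0.19² + 0.41² + 0.09² + 0.31² = 0.0361 + 0.1681 + 0.0081 + 0.0961 = 0.3084
B = 1 / 0.3084 = 3.2425

3.24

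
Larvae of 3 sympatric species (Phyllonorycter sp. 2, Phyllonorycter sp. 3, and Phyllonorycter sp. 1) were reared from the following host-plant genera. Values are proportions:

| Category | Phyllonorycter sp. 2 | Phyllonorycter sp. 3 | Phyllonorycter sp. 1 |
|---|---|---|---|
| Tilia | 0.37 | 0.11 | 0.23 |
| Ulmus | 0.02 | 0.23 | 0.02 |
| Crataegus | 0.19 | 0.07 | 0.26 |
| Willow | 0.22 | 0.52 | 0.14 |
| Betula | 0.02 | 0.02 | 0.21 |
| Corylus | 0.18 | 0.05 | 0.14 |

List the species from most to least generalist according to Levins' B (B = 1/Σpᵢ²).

Phyllonorycter sp. 1 > Phyllonorycter sp. 2 > Phyllonorycter sp. 3

Σp_2ᵢ² = 0.37² + 0.02² + 0.19² + 0.22² + 0.02² + 0.18² = 0.1369 + 0.0004 + 0.0361 + 0.0484 + 0.0004 + 0.0324 = 0.2546
B_2 = 1 / 0.2546 = 3.9277
Σp_3ᵢ² = 0.11² + 0.23² + 0.07² + 0.52² + 0.02² + 0.05² = 0.0121 + 0.0529 + 0.0049 + 0.2704 + 0.0004 + 0.0025 = 0.3432
B_3 = 1 / 0.3432 = 2.9138
Σp_1ᵢ² = 0.23² + 0.02² + 0.26² + 0.14² + 0.21² + 0.14² = 0.0529 + 0.0004 + 0.0676 + 0.0196 + 0.0441 + 0.0196 = 0.2042
B_1 = 1 / 0.2042 = 4.8972
Ranking by B (broadest → narrowest): Phyllonorycter sp. 1 (4.90) > Phyllonorycter sp. 2 (3.93) > Phyllonorycter sp. 3 (2.91)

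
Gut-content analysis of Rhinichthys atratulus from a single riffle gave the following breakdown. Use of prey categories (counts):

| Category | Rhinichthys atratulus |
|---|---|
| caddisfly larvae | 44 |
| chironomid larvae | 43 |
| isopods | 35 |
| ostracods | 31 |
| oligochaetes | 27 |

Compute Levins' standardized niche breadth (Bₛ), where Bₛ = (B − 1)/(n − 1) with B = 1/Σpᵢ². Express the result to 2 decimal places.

Proportions for Rhinichthys atratulus (n=180): 44/180=0.2444, 43/180=0.2389, 35/180=0.1944, 31/180=0.1722, 27/180=0.1500
Σpᵢ² = 0.2444² + 0.2389² + 0.1944² + 0.1722² + 0.1500² = 0.059731 + 0.057073 + 0.037791 + 0.029653 + 0.022500 = 0.206748
B = 1 / 0.206748 = 4.8368
Bₛ = (B − 1)/(n − 1) = (4.8368 − 1)/(5 − 1) = 3.8368/4 = 0.9592

0.96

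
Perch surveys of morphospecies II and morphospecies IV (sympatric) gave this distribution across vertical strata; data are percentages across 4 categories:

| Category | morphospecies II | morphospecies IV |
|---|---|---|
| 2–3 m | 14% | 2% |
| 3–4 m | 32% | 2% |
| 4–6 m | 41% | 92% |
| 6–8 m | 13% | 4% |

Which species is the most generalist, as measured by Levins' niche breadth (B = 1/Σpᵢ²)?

Convert percentages to proportions (divide by 100).
Σp_IIᵢ² = 0.14² + 0.32² + 0.41² + 0.13² = 0.0196 + 0.1024 + 0.1681 + 0.0169 = 0.3070
B_II = 1 / 0.3070 = 3.2573
Σp_IVᵢ² = 0.02² + 0.02² + 0.92² + 0.04² = 0.0004 + 0.0004 + 0.8464 + 0.0016 = 0.8488
B_IV = 1 / 0.8488 = 1.1781
Highest B → broadest niche (most generalist): morphospecies II (B = 3.26).

morphospecies II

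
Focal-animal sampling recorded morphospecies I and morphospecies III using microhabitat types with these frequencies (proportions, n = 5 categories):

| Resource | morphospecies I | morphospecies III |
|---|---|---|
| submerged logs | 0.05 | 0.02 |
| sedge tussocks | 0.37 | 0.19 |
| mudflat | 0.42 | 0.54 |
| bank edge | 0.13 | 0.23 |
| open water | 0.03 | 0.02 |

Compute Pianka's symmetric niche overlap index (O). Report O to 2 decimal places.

Σ p₁ᵢp₂ᵢ = 0.0010 + 0.0703 + 0.2268 + 0.0299 + 0.0006 = 0.3286
Σp_1ᵢ² = 0.05² + 0.37² + 0.42² + 0.13² + 0.03² = 0.0025 + 0.1369 + 0.1764 + 0.0169 + 0.0009 = 0.3336
Σp_2ᵢ² = 0.02² + 0.19² + 0.54² + 0.23² + 0.02² = 0.0004 + 0.0361 + 0.2916 + 0.0529 + 0.0004 = 0.3814
O = 0.3286 / √(0.3336 × 0.3814) = 0.3286 / 0.35670 = 0.9212

0.92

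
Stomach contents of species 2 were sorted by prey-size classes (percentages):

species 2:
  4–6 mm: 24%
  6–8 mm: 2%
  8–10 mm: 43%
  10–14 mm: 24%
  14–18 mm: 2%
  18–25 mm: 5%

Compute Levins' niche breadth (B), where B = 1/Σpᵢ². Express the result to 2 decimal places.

3.30

Convert percentages to proportions (divide by 100).
Σpᵢ² = 0.24² + 0.02² + 0.43² + 0.24² + 0.02² + 0.05² = 0.0576 + 0.0004 + 0.1849 + 0.0576 + 0.0004 + 0.0025 = 0.3034
B = 1 / 0.3034 = 3.2960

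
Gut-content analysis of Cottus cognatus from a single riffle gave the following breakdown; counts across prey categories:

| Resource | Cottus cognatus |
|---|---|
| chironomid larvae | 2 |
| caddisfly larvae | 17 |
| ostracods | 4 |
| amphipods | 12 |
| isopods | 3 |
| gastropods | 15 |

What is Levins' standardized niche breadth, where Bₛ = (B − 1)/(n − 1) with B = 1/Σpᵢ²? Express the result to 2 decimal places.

0.62

Proportions for Cottus cognatus (n=53): 2/53=0.0377, 17/53=0.3208, 4/53=0.0755, 12/53=0.2264, 3/53=0.0566, 15/53=0.2830
Σpᵢ² = 0.0377² + 0.3208² + 0.0755² + 0.2264² + 0.0566² + 0.2830² = 0.001421 + 0.102913 + 0.005700 + 0.051257 + 0.003204 + 0.080089 = 0.244584
B = 1 / 0.244584 = 4.0886
Bₛ = (B − 1)/(n − 1) = (4.0886 − 1)/(6 − 1) = 3.0886/5 = 0.6177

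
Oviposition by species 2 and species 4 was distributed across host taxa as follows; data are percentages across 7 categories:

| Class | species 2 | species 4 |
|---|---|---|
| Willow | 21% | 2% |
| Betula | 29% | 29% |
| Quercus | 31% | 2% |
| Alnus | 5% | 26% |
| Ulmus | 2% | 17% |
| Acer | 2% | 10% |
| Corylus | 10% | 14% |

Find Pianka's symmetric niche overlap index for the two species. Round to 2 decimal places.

0.57

Convert percentages to proportions (divide by 100).
Σ p₁ᵢp₂ᵢ = 0.0042 + 0.0841 + 0.0062 + 0.0130 + 0.0034 + 0.0020 + 0.0140 = 0.1269
Σp_1ᵢ² = 0.21² + 0.29² + 0.31² + 0.05² + 0.02² + 0.02² + 0.10² = 0.0441 + 0.0841 + 0.0961 + 0.0025 + 0.0004 + 0.0004 + 0.0100 = 0.2376
Σp_2ᵢ² = 0.02² + 0.29² + 0.02² + 0.26² + 0.17² + 0.10² + 0.14² = 0.0004 + 0.0841 + 0.0004 + 0.0676 + 0.0289 + 0.0100 + 0.0196 = 0.2110
O = 0.1269 / √(0.2376 × 0.2110) = 0.1269 / 0.22391 = 0.5667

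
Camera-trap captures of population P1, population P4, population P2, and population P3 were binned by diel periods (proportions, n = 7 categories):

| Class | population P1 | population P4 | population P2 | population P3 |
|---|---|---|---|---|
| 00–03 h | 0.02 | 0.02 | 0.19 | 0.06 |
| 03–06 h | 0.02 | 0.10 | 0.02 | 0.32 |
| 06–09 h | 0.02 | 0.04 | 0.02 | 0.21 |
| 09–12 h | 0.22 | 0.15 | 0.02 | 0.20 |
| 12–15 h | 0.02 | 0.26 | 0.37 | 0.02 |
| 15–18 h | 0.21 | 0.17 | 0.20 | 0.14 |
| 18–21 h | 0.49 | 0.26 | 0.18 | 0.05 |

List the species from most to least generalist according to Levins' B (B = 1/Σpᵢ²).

Σp_P1ᵢ² = 0.02² + 0.02² + 0.02² + 0.22² + 0.02² + 0.21² + 0.49² = 0.0004 + 0.0004 + 0.0004 + 0.0484 + 0.0004 + 0.0441 + 0.2401 = 0.3342
B_P1 = 1 / 0.3342 = 2.9922
Σp_P4ᵢ² = 0.02² + 0.10² + 0.04² + 0.15² + 0.26² + 0.17² + 0.26² = 0.0004 + 0.0100 + 0.0016 + 0.0225 + 0.0676 + 0.0289 + 0.0676 = 0.1986
B_P4 = 1 / 0.1986 = 5.0352
Σp_P2ᵢ² = 0.19² + 0.02² + 0.02² + 0.02² + 0.37² + 0.20² + 0.18² = 0.0361 + 0.0004 + 0.0004 + 0.0004 + 0.1369 + 0.0400 + 0.0324 = 0.2466
B_P2 = 1 / 0.2466 = 4.0552
Σp_P3ᵢ² = 0.06² + 0.32² + 0.21² + 0.20² + 0.02² + 0.14² + 0.05² = 0.0036 + 0.1024 + 0.0441 + 0.0400 + 0.0004 + 0.0196 + 0.0025 = 0.2126
B_P3 = 1 / 0.2126 = 4.7037
Ranking by B (broadest → narrowest): population P4 (5.04) > population P3 (4.70) > population P2 (4.06) > population P1 (2.99)

population P4 > population P3 > population P2 > population P1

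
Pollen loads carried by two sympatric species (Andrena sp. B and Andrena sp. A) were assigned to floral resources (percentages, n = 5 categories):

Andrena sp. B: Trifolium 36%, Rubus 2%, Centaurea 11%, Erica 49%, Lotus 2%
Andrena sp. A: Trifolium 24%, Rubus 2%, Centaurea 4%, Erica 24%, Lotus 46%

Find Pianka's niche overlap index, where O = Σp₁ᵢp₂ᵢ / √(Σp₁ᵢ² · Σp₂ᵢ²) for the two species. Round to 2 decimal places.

Convert percentages to proportions (divide by 100).
Σ p₁ᵢp₂ᵢ = 0.0864 + 0.0004 + 0.0044 + 0.1176 + 0.0092 = 0.2180
Σp_1ᵢ² = 0.36² + 0.02² + 0.11² + 0.49² + 0.02² = 0.1296 + 0.0004 + 0.0121 + 0.2401 + 0.0004 = 0.3826
Σp_2ᵢ² = 0.24² + 0.02² + 0.04² + 0.24² + 0.46² = 0.0576 + 0.0004 + 0.0016 + 0.0576 + 0.2116 = 0.3288
O = 0.2180 / √(0.3826 × 0.3288) = 0.2180 / 0.35468 = 0.6146

0.61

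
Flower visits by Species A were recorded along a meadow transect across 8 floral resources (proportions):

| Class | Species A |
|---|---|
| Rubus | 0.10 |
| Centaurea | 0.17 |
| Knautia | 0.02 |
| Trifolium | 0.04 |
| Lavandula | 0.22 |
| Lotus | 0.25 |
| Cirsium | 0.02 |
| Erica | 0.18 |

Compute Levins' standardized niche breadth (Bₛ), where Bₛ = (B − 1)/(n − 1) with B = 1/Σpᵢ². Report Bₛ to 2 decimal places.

0.63

Σpᵢ² = 0.10² + 0.17² + 0.02² + 0.04² + 0.22² + 0.25² + 0.02² + 0.18² = 0.0100 + 0.0289 + 0.0004 + 0.0016 + 0.0484 + 0.0625 + 0.0004 + 0.0324 = 0.1846
B = 1 / 0.1846 = 5.4171
Bₛ = (B − 1)/(n − 1) = (5.4171 − 1)/(8 − 1) = 4.4171/7 = 0.6310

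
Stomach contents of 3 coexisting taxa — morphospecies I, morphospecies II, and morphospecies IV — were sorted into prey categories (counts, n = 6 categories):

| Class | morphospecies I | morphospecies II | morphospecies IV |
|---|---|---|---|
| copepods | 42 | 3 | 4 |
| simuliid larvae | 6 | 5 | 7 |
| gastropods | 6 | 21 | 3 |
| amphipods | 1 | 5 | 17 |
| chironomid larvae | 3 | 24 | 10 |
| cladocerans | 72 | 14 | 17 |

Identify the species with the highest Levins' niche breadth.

Proportions for morphospecies I (n=130): 42/130=0.3231, 6/130=0.0462, 6/130=0.0462, 1/130=0.0077, 3/130=0.0231, 72/130=0.5538
Proportions for morphospecies II (n=72): 3/72=0.0417, 5/72=0.0694, 21/72=0.2917, 5/72=0.0694, 24/72=0.3333, 14/72=0.1944
Proportions for morphospecies IV (n=58): 4/58=0.0690, 7/58=0.1207, 3/58=0.0517, 17/58=0.2931, 10/58=0.1724, 17/58=0.2931
Σp_Iᵢ² = 0.3231² + 0.0462² + 0.0462² + 0.0077² + 0.0231² + 0.5538² = 0.104394 + 0.002134 + 0.002134 + 0.000059 + 0.000534 + 0.306694 = 0.415949
B_I = 1 / 0.415949 = 2.4041
Σp_IIᵢ² = 0.0417² + 0.0694² + 0.2917² + 0.0694² + 0.3333² + 0.1944² = 0.001739 + 0.004816 + 0.085089 + 0.004816 + 0.111089 + 0.037791 = 0.245340
B_II = 1 / 0.245340 = 4.0760
Σp_IVᵢ² = 0.0690² + 0.1207² + 0.0517² + 0.2931² + 0.1724² + 0.2931² = 0.004761 + 0.014568 + 0.002673 + 0.085908 + 0.029722 + 0.085908 = 0.223540
B_IV = 1 / 0.223540 = 4.4735
Highest B → broadest niche (most generalist): morphospecies IV (B = 4.47).

morphospecies IV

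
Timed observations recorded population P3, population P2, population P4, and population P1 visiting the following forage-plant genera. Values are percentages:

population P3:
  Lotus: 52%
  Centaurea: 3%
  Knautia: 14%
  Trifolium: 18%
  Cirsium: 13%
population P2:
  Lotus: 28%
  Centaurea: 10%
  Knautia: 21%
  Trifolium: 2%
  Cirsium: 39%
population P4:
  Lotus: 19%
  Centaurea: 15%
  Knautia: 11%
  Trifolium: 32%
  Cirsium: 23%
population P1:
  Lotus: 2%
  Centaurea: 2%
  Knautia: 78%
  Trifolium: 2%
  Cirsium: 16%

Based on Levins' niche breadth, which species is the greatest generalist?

Convert percentages to proportions (divide by 100).
Σp_P3ᵢ² = 0.52² + 0.03² + 0.14² + 0.18² + 0.13² = 0.2704 + 0.0009 + 0.0196 + 0.0324 + 0.0169 = 0.3402
B_P3 = 1 / 0.3402 = 2.9394
Σp_P2ᵢ² = 0.28² + 0.10² + 0.21² + 0.02² + 0.39² = 0.0784 + 0.0100 + 0.0441 + 0.0004 + 0.1521 = 0.2850
B_P2 = 1 / 0.2850 = 3.5088
Σp_P4ᵢ² = 0.19² + 0.15² + 0.11² + 0.32² + 0.23² = 0.0361 + 0.0225 + 0.0121 + 0.1024 + 0.0529 = 0.2260
B_P4 = 1 / 0.2260 = 4.4248
Σp_P1ᵢ² = 0.02² + 0.02² + 0.78² + 0.02² + 0.16² = 0.0004 + 0.0004 + 0.6084 + 0.0004 + 0.0256 = 0.6352
B_P1 = 1 / 0.6352 = 1.5743
Highest B → broadest niche (most generalist): population P4 (B = 4.42).

population P4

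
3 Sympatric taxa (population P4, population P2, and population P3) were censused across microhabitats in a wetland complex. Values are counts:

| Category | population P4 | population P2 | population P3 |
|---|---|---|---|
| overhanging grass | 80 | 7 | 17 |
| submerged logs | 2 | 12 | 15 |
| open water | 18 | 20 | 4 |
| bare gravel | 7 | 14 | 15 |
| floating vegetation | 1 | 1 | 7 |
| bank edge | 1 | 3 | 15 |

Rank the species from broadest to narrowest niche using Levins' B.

population P3 > population P2 > population P4

Proportions for population P4 (n=109): 80/109=0.7339, 2/109=0.0183, 18/109=0.1651, 7/109=0.0642, 1/109=0.0092, 1/109=0.0092
Proportions for population P2 (n=57): 7/57=0.1228, 12/57=0.2105, 20/57=0.3509, 14/57=0.2456, 1/57=0.0175, 3/57=0.0526
Proportions for population P3 (n=73): 17/73=0.2329, 15/73=0.2055, 4/73=0.0548, 15/73=0.2055, 7/73=0.0959, 15/73=0.2055
Σp_P4ᵢ² = 0.7339² + 0.0183² + 0.1651² + 0.0642² + 0.0092² + 0.0092² = 0.538609 + 0.000335 + 0.027258 + 0.004122 + 0.000085 + 0.000085 = 0.570494
B_P4 = 1 / 0.570494 = 1.7529
Σp_P2ᵢ² = 0.1228² + 0.2105² + 0.3509² + 0.2456² + 0.0175² + 0.0526² = 0.015080 + 0.044310 + 0.123131 + 0.060319 + 0.000306 + 0.002767 = 0.245913
B_P2 = 1 / 0.245913 = 4.0665
Σp_P3ᵢ² = 0.2329² + 0.2055² + 0.0548² + 0.2055² + 0.0959² + 0.2055² = 0.054242 + 0.042230 + 0.003003 + 0.042230 + 0.009197 + 0.042230 = 0.193132
B_P3 = 1 / 0.193132 = 5.1778
Ranking by B (broadest → narrowest): population P3 (5.18) > population P2 (4.07) > population P4 (1.75)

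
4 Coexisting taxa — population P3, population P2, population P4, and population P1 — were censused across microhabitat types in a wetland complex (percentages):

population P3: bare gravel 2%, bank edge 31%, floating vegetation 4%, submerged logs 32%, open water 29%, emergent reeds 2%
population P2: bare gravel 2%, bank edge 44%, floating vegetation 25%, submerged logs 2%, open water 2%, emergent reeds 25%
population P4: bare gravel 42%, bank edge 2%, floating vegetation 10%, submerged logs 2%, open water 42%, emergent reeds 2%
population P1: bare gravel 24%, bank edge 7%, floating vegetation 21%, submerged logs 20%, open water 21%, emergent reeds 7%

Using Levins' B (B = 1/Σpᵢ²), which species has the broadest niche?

Convert percentages to proportions (divide by 100).
Σp_P3ᵢ² = 0.02² + 0.31² + 0.04² + 0.32² + 0.29² + 0.02² = 0.0004 + 0.0961 + 0.0016 + 0.1024 + 0.0841 + 0.0004 = 0.2850
B_P3 = 1 / 0.2850 = 3.5088
Σp_P2ᵢ² = 0.02² + 0.44² + 0.25² + 0.02² + 0.02² + 0.25² = 0.0004 + 0.1936 + 0.0625 + 0.0004 + 0.0004 + 0.0625 = 0.3198
B_P2 = 1 / 0.3198 = 3.1270
Σp_P4ᵢ² = 0.42² + 0.02² + 0.10² + 0.02² + 0.42² + 0.02² = 0.1764 + 0.0004 + 0.0100 + 0.0004 + 0.1764 + 0.0004 = 0.3640
B_P4 = 1 / 0.3640 = 2.7473
Σp_P1ᵢ² = 0.24² + 0.07² + 0.21² + 0.20² + 0.21² + 0.07² = 0.0576 + 0.0049 + 0.0441 + 0.0400 + 0.0441 + 0.0049 = 0.1956
B_P1 = 1 / 0.1956 = 5.1125
Highest B → broadest niche (most generalist): population P1 (B = 5.11).

population P1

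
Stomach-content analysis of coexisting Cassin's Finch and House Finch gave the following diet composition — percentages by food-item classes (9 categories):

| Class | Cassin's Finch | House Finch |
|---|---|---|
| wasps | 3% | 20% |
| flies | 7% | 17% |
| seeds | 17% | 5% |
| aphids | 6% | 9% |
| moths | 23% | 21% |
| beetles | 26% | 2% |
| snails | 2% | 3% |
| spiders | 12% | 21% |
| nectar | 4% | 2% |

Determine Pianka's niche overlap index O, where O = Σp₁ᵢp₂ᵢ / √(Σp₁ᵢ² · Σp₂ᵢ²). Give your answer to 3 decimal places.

Convert percentages to proportions (divide by 100).
Σ p₁ᵢp₂ᵢ = 0.0060 + 0.0119 + 0.0085 + 0.0054 + 0.0483 + 0.0052 + 0.0006 + 0.0252 + 0.0008 = 0.1119
Σp_1ᵢ² = 0.03² + 0.07² + 0.17² + 0.06² + 0.23² + 0.26² + 0.02² + 0.12² + 0.04² = 0.0009 + 0.0049 + 0.0289 + 0.0036 + 0.0529 + 0.0676 + 0.0004 + 0.0144 + 0.0016 = 0.1752
Σp_2ᵢ² = 0.20² + 0.17² + 0.05² + 0.09² + 0.21² + 0.02² + 0.03² + 0.21² + 0.02² = 0.0400 + 0.0289 + 0.0025 + 0.0081 + 0.0441 + 0.0004 + 0.0009 + 0.0441 + 0.0004 = 0.1694
O = 0.1119 / √(0.1752 × 0.1694) = 0.1119 / 0.172276 = 0.64954

0.650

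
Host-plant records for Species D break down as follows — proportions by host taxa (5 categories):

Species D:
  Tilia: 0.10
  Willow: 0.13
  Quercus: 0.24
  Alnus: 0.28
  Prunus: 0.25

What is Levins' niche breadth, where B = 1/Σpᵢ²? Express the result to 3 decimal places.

Σpᵢ² = 0.10² + 0.13² + 0.24² + 0.28² + 0.25² = 0.0100 + 0.0169 + 0.0576 + 0.0784 + 0.0625 = 0.2254
B = 1 / 0.2254 = 4.43656

4.437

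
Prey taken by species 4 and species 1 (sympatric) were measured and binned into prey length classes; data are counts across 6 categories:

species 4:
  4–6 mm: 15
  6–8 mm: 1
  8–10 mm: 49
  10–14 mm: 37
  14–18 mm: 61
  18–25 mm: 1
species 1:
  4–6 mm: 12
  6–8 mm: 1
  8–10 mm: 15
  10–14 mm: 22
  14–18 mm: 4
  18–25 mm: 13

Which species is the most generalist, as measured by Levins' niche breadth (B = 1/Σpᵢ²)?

species 1

Proportions for species 4 (n=164): 15/164=0.0915, 1/164=0.0061, 49/164=0.2988, 37/164=0.2256, 61/164=0.3720, 1/164=0.0061
Proportions for species 1 (n=67): 12/67=0.1791, 1/67=0.0149, 15/67=0.2239, 22/67=0.3284, 4/67=0.0597, 13/67=0.1940
Σp_4ᵢ² = 0.0915² + 0.0061² + 0.2988² + 0.2256² + 0.3720² + 0.0061² = 0.008372 + 0.000037 + 0.089281 + 0.050895 + 0.138384 + 0.000037 = 0.287006
B_4 = 1 / 0.287006 = 3.4842
Σp_1ᵢ² = 0.1791² + 0.0149² + 0.2239² + 0.3284² + 0.0597² + 0.1940² = 0.032077 + 0.000222 + 0.050131 + 0.107847 + 0.003564 + 0.037636 = 0.231477
B_1 = 1 / 0.231477 = 4.3201
Highest B → broadest niche (most generalist): species 1 (B = 4.32).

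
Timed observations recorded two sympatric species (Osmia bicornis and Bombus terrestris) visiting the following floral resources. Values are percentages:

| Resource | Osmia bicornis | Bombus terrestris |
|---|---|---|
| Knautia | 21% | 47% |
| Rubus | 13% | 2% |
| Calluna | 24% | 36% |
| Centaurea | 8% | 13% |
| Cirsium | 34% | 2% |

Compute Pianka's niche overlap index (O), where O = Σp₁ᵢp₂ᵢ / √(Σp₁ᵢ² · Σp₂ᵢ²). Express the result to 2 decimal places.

0.69

Convert percentages to proportions (divide by 100).
Σ p₁ᵢp₂ᵢ = 0.0987 + 0.0026 + 0.0864 + 0.0104 + 0.0068 = 0.2049
Σp_1ᵢ² = 0.21² + 0.13² + 0.24² + 0.08² + 0.34² = 0.0441 + 0.0169 + 0.0576 + 0.0064 + 0.1156 = 0.2406
Σp_2ᵢ² = 0.47² + 0.02² + 0.36² + 0.13² + 0.02² = 0.2209 + 0.0004 + 0.1296 + 0.0169 + 0.0004 = 0.3682
O = 0.2049 / √(0.2406 × 0.3682) = 0.2049 / 0.29764 = 0.6884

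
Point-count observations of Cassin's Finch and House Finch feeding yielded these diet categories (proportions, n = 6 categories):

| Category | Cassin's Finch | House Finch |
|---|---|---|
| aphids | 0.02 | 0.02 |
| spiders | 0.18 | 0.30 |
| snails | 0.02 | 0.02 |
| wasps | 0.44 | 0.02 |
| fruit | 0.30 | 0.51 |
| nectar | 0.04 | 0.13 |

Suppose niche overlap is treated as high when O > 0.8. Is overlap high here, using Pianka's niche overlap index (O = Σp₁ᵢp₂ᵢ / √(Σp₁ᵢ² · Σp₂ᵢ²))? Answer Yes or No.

No

Σ p₁ᵢp₂ᵢ = 0.0004 + 0.0540 + 0.0004 + 0.0088 + 0.1530 + 0.0052 = 0.2218
Σp_1ᵢ² = 0.02² + 0.18² + 0.02² + 0.44² + 0.30² + 0.04² = 0.0004 + 0.0324 + 0.0004 + 0.1936 + 0.0900 + 0.0016 = 0.3184
Σp_2ᵢ² = 0.02² + 0.30² + 0.02² + 0.02² + 0.51² + 0.13² = 0.0004 + 0.0900 + 0.0004 + 0.0004 + 0.2601 + 0.0169 = 0.3682
O = 0.2218 / √(0.3184 × 0.3682) = 0.2218 / 0.34240 = 0.6478
O = 0.6478 < 0.8 → No.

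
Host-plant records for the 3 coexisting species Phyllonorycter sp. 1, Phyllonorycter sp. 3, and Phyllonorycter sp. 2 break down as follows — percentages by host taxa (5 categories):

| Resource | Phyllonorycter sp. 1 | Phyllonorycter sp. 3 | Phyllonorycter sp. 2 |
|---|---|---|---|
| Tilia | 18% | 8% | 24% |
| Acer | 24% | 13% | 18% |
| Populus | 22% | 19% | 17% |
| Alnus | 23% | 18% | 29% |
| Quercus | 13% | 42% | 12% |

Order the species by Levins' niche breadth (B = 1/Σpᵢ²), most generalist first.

Phyllonorycter sp. 1 > Phyllonorycter sp. 2 > Phyllonorycter sp. 3

Convert percentages to proportions (divide by 100).
Σp_1ᵢ² = 0.18² + 0.24² + 0.22² + 0.23² + 0.13² = 0.0324 + 0.0576 + 0.0484 + 0.0529 + 0.0169 = 0.2082
B_1 = 1 / 0.2082 = 4.8031
Σp_3ᵢ² = 0.08² + 0.13² + 0.19² + 0.18² + 0.42² = 0.0064 + 0.0169 + 0.0361 + 0.0324 + 0.1764 = 0.2682
B_3 = 1 / 0.2682 = 3.7286
Σp_2ᵢ² = 0.24² + 0.18² + 0.17² + 0.29² + 0.12² = 0.0576 + 0.0324 + 0.0289 + 0.0841 + 0.0144 = 0.2174
B_2 = 1 / 0.2174 = 4.5998
Ranking by B (broadest → narrowest): Phyllonorycter sp. 1 (4.80) > Phyllonorycter sp. 2 (4.60) > Phyllonorycter sp. 3 (3.73)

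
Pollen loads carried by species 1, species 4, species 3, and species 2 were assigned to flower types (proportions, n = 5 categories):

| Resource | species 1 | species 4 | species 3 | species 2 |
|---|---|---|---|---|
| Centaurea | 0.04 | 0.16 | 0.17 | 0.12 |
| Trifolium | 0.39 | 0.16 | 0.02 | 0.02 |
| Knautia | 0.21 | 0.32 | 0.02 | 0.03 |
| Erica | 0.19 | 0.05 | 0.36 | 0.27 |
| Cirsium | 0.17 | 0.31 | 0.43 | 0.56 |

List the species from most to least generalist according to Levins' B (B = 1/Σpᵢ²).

species 4 > species 1 > species 3 > species 2

Σp_1ᵢ² = 0.04² + 0.39² + 0.21² + 0.19² + 0.17² = 0.0016 + 0.1521 + 0.0441 + 0.0361 + 0.0289 = 0.2628
B_1 = 1 / 0.2628 = 3.8052
Σp_4ᵢ² = 0.16² + 0.16² + 0.32² + 0.05² + 0.31² = 0.0256 + 0.0256 + 0.1024 + 0.0025 + 0.0961 = 0.2522
B_4 = 1 / 0.2522 = 3.9651
Σp_3ᵢ² = 0.17² + 0.02² + 0.02² + 0.36² + 0.43² = 0.0289 + 0.0004 + 0.0004 + 0.1296 + 0.1849 = 0.3442
B_3 = 1 / 0.3442 = 2.9053
Σp_2ᵢ² = 0.12² + 0.02² + 0.03² + 0.27² + 0.56² = 0.0144 + 0.0004 + 0.0009 + 0.0729 + 0.3136 = 0.4022
B_2 = 1 / 0.4022 = 2.4863
Ranking by B (broadest → narrowest): species 4 (3.97) > species 1 (3.81) > species 3 (2.91) > species 2 (2.49)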